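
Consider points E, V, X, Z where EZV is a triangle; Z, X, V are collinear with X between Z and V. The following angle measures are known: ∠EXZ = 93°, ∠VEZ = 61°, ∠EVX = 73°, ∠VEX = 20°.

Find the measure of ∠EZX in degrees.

∠EZX = 46°

1. ∠EVZ = 73°  [X on ray VZ]
2. ∠EZV = 46°  [△EZV]
3. ∠EZX = 46°  [X on ray ZV]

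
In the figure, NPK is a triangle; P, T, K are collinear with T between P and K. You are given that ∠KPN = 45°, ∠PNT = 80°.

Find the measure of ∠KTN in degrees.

1. ∠NPT = 45°  [T on ray PK]
2. ∠NTP = 55°  [△NPT]
3. ∠KTN = 125°  [linear pair at T on PK]

∠KTN = 125°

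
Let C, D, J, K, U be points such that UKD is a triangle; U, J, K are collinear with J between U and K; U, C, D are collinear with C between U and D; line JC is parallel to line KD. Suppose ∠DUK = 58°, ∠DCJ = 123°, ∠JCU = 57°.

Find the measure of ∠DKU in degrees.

∠DKU = 65°

1. ∠CUJ = 58°  [J on UK, C on UD]
2. ∠CJU = 65°  [△UJC]
3. ∠DKU = 65°  [JC∥KD, corresponding at J]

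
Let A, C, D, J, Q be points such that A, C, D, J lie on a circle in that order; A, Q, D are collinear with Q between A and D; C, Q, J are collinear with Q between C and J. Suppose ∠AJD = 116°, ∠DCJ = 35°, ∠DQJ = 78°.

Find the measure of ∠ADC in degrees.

1. ∠DAJ = 35°  [same arc DJ]
2. ∠AQJ = 102°  [linear pair at Q on AD]
3. ∠AJC = 43°  [△AQJ]
4. ∠ADC = 43°  [same arc AC]

∠ADC = 43°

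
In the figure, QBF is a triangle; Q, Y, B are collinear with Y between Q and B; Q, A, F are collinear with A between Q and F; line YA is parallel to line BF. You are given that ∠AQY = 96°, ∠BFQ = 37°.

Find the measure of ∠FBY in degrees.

∠FBY = 47°

1. ∠BQF = 96°  [Y on QB, A on QF]
2. ∠FBQ = 47°  [△QBF]
3. ∠FBY = 47°  [Y on ray BQ]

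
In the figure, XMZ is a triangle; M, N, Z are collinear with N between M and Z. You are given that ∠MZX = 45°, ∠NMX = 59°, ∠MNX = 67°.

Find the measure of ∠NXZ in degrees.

∠NXZ = 22°

1. ∠NZX = 45°  [N on ray ZM]
2. ∠XNZ = 113°  [linear pair at N on MZ]
3. ∠NXZ = 22°  [△XNZ]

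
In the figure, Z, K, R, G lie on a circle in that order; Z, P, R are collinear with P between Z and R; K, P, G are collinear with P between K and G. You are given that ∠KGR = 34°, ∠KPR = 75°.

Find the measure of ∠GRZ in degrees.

∠GRZ = 41°

1. ∠KZR = 34°  [same arc KR]
2. ∠KPZ = 105°  [linear pair at P on ZR]
3. ∠GKZ = 41°  [△ZPK]
4. ∠GRZ = 41°  [same arc ZG]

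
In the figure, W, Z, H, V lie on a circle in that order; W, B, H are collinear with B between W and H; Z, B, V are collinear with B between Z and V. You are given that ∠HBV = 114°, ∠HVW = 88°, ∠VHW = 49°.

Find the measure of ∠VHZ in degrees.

∠VHZ = 120°

1. ∠HVZ = 17°  [△HBV]
2. ∠HWV = 43°  [△WHV]
3. ∠HZV = 43°  [same arc HV]
4. ∠VHZ = 120°  [△ZHV]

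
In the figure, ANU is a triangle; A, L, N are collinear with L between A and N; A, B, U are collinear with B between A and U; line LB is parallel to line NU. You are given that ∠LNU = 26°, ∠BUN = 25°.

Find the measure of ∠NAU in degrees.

∠NAU = 129°

1. ∠ANU = 26°  [L on ray NA]
2. ∠AUN = 25°  [B on ray UA]
3. ∠NAU = 129°  [△ANU]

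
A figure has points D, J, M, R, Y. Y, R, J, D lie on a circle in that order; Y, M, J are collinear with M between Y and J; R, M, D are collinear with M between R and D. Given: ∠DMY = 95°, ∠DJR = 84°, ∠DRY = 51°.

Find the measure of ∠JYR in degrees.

∠JYR = 44°

1. ∠JMR = 95°  [vertical angles at M]
2. ∠RMY = 85°  [linear pair at M on YJ]
3. ∠JYR = 44°  [△YMR]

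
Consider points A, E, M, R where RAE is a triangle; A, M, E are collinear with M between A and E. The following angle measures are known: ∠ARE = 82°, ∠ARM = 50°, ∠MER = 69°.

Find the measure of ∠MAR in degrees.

1. ∠AER = 69°  [M on ray EA]
2. ∠EAR = 29°  [△RAE]
3. ∠MAR = 29°  [M on ray AE]

∠MAR = 29°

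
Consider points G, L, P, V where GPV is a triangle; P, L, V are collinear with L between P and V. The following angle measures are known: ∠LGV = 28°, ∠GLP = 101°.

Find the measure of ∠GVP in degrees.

∠GVP = 73°

1. ∠GLV = 79°  [linear pair at L on PV]
2. ∠GVL = 73°  [△GLV]
3. ∠GVP = 73°  [L on ray VP]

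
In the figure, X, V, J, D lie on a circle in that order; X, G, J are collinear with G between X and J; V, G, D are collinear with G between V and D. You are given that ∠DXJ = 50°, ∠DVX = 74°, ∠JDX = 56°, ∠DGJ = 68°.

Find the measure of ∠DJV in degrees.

∠DJV = 92°

1. ∠DVJ = 50°  [same arc JD]
2. ∠DJX = 74°  [△XJD]
3. ∠JDV = 38°  [△JGD]
4. ∠DJV = 92°  [△VJD]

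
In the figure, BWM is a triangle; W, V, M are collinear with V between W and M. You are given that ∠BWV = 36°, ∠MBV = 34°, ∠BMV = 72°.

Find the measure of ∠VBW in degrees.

∠VBW = 38°

1. ∠BVM = 74°  [△BVM]
2. ∠BVW = 106°  [linear pair at V on WM]
3. ∠VBW = 38°  [△BWV]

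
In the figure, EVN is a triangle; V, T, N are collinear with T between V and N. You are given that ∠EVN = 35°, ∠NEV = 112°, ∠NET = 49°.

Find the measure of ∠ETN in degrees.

1. ∠ENV = 33°  [△EVN]
2. ∠ENT = 33°  [T on ray NV]
3. ∠ETN = 98°  [△ETN]

∠ETN = 98°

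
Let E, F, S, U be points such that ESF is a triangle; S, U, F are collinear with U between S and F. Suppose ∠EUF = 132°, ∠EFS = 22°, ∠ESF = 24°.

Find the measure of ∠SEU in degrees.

∠SEU = 108°

1. ∠EUS = 48°  [linear pair at U on SF]
2. ∠ESU = 24°  [U on ray SF]
3. ∠SEU = 108°  [△ESU]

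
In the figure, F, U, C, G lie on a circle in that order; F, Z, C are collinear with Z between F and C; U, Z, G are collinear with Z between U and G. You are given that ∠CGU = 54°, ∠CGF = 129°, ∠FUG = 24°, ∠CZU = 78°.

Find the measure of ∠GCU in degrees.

∠GCU = 99°

1. ∠CFU = 54°  [same arc UC]
2. ∠CUF = 51°  [cyclic FUCG, opposite ∠U+∠G]
3. ∠FCU = 75°  [△FUC]
4. ∠CUG = 27°  [△UZC]
5. ∠GCU = 99°  [△UCG]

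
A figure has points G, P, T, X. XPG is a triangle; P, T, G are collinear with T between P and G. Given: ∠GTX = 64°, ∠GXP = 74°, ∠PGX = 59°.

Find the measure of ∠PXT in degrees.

1. ∠PTX = 116°  [linear pair at T on PG]
2. ∠GPX = 47°  [△XPG]
3. ∠TPX = 47°  [T on ray PG]
4. ∠PXT = 17°  [△XPT]

∠PXT = 17°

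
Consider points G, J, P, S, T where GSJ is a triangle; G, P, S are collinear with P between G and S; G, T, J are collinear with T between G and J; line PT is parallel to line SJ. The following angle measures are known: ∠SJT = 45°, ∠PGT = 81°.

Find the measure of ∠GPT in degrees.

1. ∠GJS = 45°  [T on ray JG]
2. ∠JGS = 81°  [P on GS, T on GJ]
3. ∠GSJ = 54°  [△GSJ]
4. ∠GPT = 54°  [PT∥SJ, corresponding at P]

∠GPT = 54°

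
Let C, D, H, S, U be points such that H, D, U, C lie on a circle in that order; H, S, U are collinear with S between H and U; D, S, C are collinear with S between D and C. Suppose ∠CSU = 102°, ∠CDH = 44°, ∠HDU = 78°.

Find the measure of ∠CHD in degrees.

1. ∠DSH = 102°  [vertical angles at S]
2. ∠DHU = 34°  [△HSD]
3. ∠DUH = 68°  [△HDU]
4. ∠DCH = 68°  [same arc HD]
5. ∠CHD = 68°  [△HDC]

∠CHD = 68°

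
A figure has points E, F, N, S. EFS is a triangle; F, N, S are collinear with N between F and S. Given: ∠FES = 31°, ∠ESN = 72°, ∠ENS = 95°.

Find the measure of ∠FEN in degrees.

∠FEN = 18°

1. ∠ESF = 72°  [N on ray SF]
2. ∠ENF = 85°  [linear pair at N on FS]
3. ∠EFS = 77°  [△EFS]
4. ∠EFN = 77°  [N on ray FS]
5. ∠FEN = 18°  [△EFN]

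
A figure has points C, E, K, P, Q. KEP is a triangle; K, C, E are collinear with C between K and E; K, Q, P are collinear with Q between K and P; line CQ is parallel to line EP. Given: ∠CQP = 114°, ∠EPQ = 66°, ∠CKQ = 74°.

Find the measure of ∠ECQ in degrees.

1. ∠CQK = 66°  [linear pair at Q on KP]
2. ∠KCQ = 40°  [△KCQ]
3. ∠ECQ = 140°  [linear pair at C on KE]

∠ECQ = 140°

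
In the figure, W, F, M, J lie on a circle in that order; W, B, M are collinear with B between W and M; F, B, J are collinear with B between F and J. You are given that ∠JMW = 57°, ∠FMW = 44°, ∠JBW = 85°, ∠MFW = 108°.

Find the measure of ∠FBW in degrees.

1. ∠JFW = 57°  [same arc WJ]
2. ∠FWM = 28°  [△WFM]
3. ∠FBW = 95°  [△WBF]

∠FBW = 95°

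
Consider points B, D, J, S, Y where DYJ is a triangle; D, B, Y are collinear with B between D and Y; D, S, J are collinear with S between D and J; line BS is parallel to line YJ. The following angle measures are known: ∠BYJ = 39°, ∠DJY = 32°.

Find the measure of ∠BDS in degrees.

∠BDS = 109°

1. ∠DYJ = 39°  [B on ray YD]
2. ∠JDY = 109°  [△DYJ]
3. ∠BDS = 109°  [B on DY, S on DJ]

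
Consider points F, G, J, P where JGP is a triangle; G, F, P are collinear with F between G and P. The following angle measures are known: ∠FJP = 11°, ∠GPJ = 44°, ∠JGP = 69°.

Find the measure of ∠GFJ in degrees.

∠GFJ = 55°

1. ∠FPJ = 44°  [F on ray PG]
2. ∠JFP = 125°  [△JFP]
3. ∠GFJ = 55°  [linear pair at F on GP]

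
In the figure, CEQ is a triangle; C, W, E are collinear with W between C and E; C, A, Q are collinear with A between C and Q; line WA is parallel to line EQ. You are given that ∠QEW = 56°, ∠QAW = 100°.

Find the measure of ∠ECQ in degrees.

∠ECQ = 44°

1. ∠CEQ = 56°  [W on ray EC]
2. ∠CAW = 80°  [linear pair at A on CQ]
3. ∠AWC = 56°  [WA∥EQ, corresponding at W]
4. ∠ACW = 44°  [△CWA]
5. ∠ECQ = 44°  [W on CE, A on CQ]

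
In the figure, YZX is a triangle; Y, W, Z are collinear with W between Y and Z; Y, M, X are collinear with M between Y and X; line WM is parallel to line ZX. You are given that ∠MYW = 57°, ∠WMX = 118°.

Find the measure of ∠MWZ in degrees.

1. ∠WMY = 62°  [linear pair at M on YX]
2. ∠MWY = 61°  [△YWM]
3. ∠MWZ = 119°  [linear pair at W on YZ]

∠MWZ = 119°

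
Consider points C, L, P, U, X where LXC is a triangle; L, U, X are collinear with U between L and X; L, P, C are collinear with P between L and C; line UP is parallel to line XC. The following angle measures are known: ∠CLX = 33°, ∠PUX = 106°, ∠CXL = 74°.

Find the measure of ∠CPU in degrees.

1. ∠LCX = 73°  [△LXC]
2. ∠LPU = 73°  [UP∥XC, corresponding at P]
3. ∠CPU = 107°  [linear pair at P on LC]

∠CPU = 107°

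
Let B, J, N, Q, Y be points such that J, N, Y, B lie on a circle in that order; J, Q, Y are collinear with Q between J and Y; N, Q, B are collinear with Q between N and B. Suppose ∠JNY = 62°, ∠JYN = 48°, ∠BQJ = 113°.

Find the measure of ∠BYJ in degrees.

∠BYJ = 43°

1. ∠JBY = 118°  [cyclic JNYB, opposite ∠N+∠B]
2. ∠JBN = 48°  [same arc JN]
3. ∠BJY = 19°  [△JQB]
4. ∠BYJ = 43°  [△JYB]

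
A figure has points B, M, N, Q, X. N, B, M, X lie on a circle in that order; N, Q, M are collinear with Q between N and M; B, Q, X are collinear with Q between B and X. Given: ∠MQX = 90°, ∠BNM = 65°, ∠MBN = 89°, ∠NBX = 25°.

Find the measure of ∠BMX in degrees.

∠BMX = 51°

1. ∠BQN = 90°  [vertical angles at Q]
2. ∠BXM = 65°  [same arc BM]
3. ∠BMN = 26°  [△NBM]
4. ∠BQM = 90°  [linear pair at Q on NM]
5. ∠MBX = 64°  [△BQM]
6. ∠BMX = 51°  [△BMX]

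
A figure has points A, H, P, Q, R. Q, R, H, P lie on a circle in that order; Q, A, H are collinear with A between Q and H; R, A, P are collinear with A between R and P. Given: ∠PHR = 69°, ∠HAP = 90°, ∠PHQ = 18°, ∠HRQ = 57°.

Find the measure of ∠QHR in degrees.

∠QHR = 51°

1. ∠PQR = 111°  [cyclic QRHP, opposite ∠Q+∠H]
2. ∠PRQ = 18°  [same arc QP]
3. ∠QPR = 51°  [△QRP]
4. ∠QHR = 51°  [same arc QR]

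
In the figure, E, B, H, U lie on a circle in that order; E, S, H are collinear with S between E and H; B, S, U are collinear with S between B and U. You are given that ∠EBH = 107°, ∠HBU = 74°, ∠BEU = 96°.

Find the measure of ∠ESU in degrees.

∠ESU = 55°

1. ∠EUH = 73°  [cyclic EBHU, opposite ∠B+∠U]
2. ∠HEU = 74°  [same arc HU]
3. ∠BHU = 84°  [cyclic EBHU, opposite ∠E+∠H]
4. ∠EHU = 33°  [△EHU]
5. ∠BUH = 22°  [△BHU]
6. ∠HSU = 125°  [△HSU]
7. ∠ESU = 55°  [linear pair at S on EH]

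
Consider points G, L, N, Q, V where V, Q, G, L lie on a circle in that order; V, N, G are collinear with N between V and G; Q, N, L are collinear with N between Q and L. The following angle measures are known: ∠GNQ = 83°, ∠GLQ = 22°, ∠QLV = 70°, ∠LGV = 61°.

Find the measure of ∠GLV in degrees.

∠GLV = 92°

1. ∠LNV = 83°  [vertical angles at N]
2. ∠GVL = 27°  [△VNL]
3. ∠GLV = 92°  [△VGL]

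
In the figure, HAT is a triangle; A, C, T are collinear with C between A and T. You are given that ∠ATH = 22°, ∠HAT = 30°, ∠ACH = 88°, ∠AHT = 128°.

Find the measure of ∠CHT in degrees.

1. ∠CTH = 22°  [C on ray TA]
2. ∠HCT = 92°  [linear pair at C on AT]
3. ∠CHT = 66°  [△HCT]

∠CHT = 66°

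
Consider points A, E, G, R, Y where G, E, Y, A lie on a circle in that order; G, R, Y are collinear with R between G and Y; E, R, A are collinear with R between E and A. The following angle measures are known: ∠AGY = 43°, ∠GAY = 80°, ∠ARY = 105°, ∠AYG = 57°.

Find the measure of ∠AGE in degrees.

∠AGE = 61°

1. ∠ARG = 75°  [linear pair at R on GY]
2. ∠AEG = 57°  [same arc GA]
3. ∠EAG = 62°  [△GRA]
4. ∠AGE = 61°  [△GEA]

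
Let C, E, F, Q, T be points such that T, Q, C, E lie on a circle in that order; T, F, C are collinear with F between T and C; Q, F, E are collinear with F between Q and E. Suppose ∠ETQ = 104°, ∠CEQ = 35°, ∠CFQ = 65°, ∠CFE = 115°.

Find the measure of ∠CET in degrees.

1. ∠ECQ = 76°  [cyclic TQCE, opposite ∠T+∠C]
2. ∠CQE = 69°  [△QCE]
3. ∠ECT = 30°  [△CFE]
4. ∠CTE = 69°  [same arc CE]
5. ∠CET = 81°  [△TCE]

∠CET = 81°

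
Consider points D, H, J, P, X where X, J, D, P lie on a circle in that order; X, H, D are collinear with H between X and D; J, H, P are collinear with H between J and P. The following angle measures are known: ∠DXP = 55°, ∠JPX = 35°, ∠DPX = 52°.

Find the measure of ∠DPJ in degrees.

∠DPJ = 17°

1. ∠PDX = 73°  [△XDP]
2. ∠PHX = 90°  [△XHP]
3. ∠DHP = 90°  [linear pair at H on XD]
4. ∠DPJ = 17°  [△DHP]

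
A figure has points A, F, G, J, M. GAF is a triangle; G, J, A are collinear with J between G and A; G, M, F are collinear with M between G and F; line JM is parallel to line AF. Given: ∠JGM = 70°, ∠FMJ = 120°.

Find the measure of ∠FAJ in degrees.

1. ∠GMJ = 60°  [linear pair at M on GF]
2. ∠GJM = 50°  [△GJM]
3. ∠AJM = 130°  [linear pair at J on GA]
4. ∠FAJ = 50°  [JM∥AF, co-interior at A–J]

∠FAJ = 50°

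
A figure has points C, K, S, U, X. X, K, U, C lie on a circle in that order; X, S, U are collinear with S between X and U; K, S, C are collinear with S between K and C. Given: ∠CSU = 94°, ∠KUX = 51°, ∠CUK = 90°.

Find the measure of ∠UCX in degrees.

∠UCX = 98°

1. ∠CSX = 86°  [linear pair at S on XU]
2. ∠KCX = 51°  [same arc XK]
3. ∠CXK = 90°  [cyclic XKUC, opposite ∠X+∠U]
4. ∠CXU = 43°  [△XSC]
5. ∠CKX = 39°  [△XKC]
6. ∠CUX = 39°  [same arc XC]
7. ∠UCX = 98°  [△XUC]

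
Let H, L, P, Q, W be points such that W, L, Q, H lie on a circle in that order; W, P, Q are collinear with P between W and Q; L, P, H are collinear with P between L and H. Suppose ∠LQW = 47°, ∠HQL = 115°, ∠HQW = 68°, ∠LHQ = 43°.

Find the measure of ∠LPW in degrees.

∠LPW = 69°

1. ∠HLW = 68°  [same arc WH]
2. ∠LWQ = 43°  [same arc LQ]
3. ∠LPW = 69°  [△WPL]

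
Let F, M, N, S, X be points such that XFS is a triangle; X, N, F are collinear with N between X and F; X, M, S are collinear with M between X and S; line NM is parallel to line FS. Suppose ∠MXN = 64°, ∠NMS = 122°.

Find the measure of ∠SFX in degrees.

∠SFX = 58°

1. ∠NMX = 58°  [linear pair at M on XS]
2. ∠MNX = 58°  [△XNM]
3. ∠SFX = 58°  [NM∥FS, corresponding at N]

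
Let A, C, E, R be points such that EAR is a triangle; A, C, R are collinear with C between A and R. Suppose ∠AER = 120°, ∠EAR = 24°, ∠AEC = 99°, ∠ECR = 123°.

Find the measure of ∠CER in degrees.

∠CER = 21°

1. ∠ARE = 36°  [△EAR]
2. ∠CRE = 36°  [C on ray RA]
3. ∠CER = 21°  [△ECR]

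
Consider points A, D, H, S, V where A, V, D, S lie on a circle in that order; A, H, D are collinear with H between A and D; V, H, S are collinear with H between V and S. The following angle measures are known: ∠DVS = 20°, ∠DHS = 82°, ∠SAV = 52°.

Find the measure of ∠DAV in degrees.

1. ∠SDV = 128°  [cyclic AVDS, opposite ∠A+∠D]
2. ∠DSV = 32°  [△VDS]
3. ∠DAV = 32°  [same arc VD]

∠DAV = 32°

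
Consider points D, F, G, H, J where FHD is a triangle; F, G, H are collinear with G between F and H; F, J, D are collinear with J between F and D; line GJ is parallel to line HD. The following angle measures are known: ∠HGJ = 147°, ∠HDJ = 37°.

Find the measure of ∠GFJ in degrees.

∠GFJ = 110°

1. ∠FGJ = 33°  [linear pair at G on FH]
2. ∠FDH = 37°  [J on ray DF]
3. ∠DHF = 33°  [GJ∥HD, corresponding at G]
4. ∠DFH = 110°  [△FHD]
5. ∠GFJ = 110°  [G on FH, J on FD]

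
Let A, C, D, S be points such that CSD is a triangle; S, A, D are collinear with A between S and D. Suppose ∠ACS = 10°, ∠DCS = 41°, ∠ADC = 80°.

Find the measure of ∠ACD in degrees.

1. ∠CDS = 80°  [A on ray DS]
2. ∠CSD = 59°  [△CSD]
3. ∠ASC = 59°  [A on ray SD]
4. ∠CAS = 111°  [△CSA]
5. ∠CAD = 69°  [linear pair at A on SD]
6. ∠ACD = 31°  [△CAD]

∠ACD = 31°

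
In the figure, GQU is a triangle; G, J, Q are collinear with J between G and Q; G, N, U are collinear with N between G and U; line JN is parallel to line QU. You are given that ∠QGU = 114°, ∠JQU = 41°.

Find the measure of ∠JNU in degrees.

1. ∠GQU = 41°  [J on ray QG]
2. ∠GUQ = 25°  [△GQU]
3. ∠GNJ = 25°  [JN∥QU, corresponding at N]
4. ∠JNU = 155°  [linear pair at N on GU]

∠JNU = 155°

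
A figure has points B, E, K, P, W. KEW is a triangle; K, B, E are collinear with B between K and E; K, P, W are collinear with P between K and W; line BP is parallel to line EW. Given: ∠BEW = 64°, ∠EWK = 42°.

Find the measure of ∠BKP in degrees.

∠BKP = 74°

1. ∠KEW = 64°  [B on ray EK]
2. ∠EKW = 74°  [△KEW]
3. ∠BKP = 74°  [B on KE, P on KW]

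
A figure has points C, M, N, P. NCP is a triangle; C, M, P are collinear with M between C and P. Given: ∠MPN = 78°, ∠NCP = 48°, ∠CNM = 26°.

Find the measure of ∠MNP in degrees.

∠MNP = 28°

1. ∠MCN = 48°  [M on ray CP]
2. ∠CMN = 106°  [△NCM]
3. ∠NMP = 74°  [linear pair at M on CP]
4. ∠MNP = 28°  [△NMP]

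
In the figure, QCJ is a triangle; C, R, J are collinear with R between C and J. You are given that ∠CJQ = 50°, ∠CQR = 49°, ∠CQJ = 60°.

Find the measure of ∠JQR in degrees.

1. ∠JCQ = 70°  [△QCJ]
2. ∠QJR = 50°  [R on ray JC]
3. ∠QCR = 70°  [R on ray CJ]
4. ∠CRQ = 61°  [△QCR]
5. ∠JRQ = 119°  [linear pair at R on CJ]
6. ∠JQR = 11°  [△QRJ]

∠JQR = 11°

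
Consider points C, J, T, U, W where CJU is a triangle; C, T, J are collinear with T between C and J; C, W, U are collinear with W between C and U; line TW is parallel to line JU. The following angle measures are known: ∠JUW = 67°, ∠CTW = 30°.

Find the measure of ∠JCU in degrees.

∠JCU = 83°

1. ∠CUJ = 67°  [W on ray UC]
2. ∠CJU = 30°  [TW∥JU, corresponding at T]
3. ∠JCU = 83°  [△CJU]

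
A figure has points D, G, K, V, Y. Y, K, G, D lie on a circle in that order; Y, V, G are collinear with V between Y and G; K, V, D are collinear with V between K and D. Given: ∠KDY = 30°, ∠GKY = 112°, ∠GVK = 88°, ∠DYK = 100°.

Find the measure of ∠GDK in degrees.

1. ∠KGY = 30°  [same arc YK]
2. ∠GYK = 38°  [△YKG]
3. ∠GDK = 38°  [same arc KG]

∠GDK = 38°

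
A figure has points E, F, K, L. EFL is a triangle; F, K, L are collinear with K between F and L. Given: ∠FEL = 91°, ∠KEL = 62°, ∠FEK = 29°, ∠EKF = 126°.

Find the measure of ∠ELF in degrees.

1. ∠EFK = 25°  [△EFK]
2. ∠EFL = 25°  [K on ray FL]
3. ∠ELF = 64°  [△EFL]

∠ELF = 64°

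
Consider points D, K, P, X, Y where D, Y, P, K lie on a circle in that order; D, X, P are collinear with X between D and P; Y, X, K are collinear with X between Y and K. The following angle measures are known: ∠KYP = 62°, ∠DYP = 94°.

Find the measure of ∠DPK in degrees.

1. ∠KDP = 62°  [same arc PK]
2. ∠DKP = 86°  [cyclic DYPK, opposite ∠Y+∠K]
3. ∠DPK = 32°  [△DPK]

∠DPK = 32°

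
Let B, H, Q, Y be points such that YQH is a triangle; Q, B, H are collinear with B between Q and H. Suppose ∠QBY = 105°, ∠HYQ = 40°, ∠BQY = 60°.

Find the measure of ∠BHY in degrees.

∠BHY = 80°

1. ∠HQY = 60°  [B on ray QH]
2. ∠QHY = 80°  [△YQH]
3. ∠BHY = 80°  [B on ray HQ]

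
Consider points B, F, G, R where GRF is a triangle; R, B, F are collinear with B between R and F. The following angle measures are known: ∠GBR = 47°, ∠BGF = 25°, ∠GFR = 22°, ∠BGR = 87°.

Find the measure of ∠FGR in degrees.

1. ∠BRG = 46°  [△GRB]
2. ∠FRG = 46°  [B on ray RF]
3. ∠FGR = 112°  [△GRF]

∠FGR = 112°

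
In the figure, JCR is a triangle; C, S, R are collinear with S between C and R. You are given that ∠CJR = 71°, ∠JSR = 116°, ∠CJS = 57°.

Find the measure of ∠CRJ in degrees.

1. ∠CSJ = 64°  [linear pair at S on CR]
2. ∠JCS = 59°  [△JCS]
3. ∠JCR = 59°  [S on ray CR]
4. ∠CRJ = 50°  [△JCR]

∠CRJ = 50°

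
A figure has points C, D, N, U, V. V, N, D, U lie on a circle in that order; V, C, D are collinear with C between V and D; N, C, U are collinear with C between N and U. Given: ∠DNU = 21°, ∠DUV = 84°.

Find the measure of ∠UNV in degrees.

1. ∠DVU = 21°  [same arc DU]
2. ∠UDV = 75°  [△VDU]
3. ∠UNV = 75°  [same arc VU]

∠UNV = 75°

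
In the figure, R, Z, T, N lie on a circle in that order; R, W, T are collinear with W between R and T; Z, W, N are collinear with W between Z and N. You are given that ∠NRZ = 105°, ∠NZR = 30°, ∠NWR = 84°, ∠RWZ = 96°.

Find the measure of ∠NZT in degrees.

∠NZT = 51°

1. ∠RNZ = 45°  [△RZN]
2. ∠TWZ = 84°  [vertical angles at W]
3. ∠RTZ = 45°  [same arc RZ]
4. ∠NZT = 51°  [△ZWT]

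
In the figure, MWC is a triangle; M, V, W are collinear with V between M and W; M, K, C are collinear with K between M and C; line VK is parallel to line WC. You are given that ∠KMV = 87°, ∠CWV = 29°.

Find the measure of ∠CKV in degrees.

∠CKV = 116°

1. ∠CMW = 87°  [V on MW, K on MC]
2. ∠CWM = 29°  [V on ray WM]
3. ∠MCW = 64°  [△MWC]
4. ∠MKV = 64°  [VK∥WC, corresponding at K]
5. ∠CKV = 116°  [linear pair at K on MC]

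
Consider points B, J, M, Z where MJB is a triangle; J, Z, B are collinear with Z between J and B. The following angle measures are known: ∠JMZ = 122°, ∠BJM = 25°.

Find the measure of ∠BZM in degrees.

1. ∠MJZ = 25°  [Z on ray JB]
2. ∠JZM = 33°  [△MJZ]
3. ∠BZM = 147°  [linear pair at Z on JB]

∠BZM = 147°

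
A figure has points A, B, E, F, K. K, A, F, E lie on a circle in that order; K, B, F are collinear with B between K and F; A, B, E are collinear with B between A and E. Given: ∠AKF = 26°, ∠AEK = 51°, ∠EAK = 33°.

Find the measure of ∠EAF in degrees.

∠EAF = 70°

1. ∠ABK = 121°  [△KBA]
2. ∠AFK = 51°  [same arc KA]
3. ∠ABF = 59°  [linear pair at B on KF]
4. ∠EAF = 70°  [△ABF]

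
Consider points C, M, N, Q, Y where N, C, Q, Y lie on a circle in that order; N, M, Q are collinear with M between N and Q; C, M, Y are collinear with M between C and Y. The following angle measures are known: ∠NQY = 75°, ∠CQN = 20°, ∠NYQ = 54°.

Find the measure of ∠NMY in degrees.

1. ∠QNY = 51°  [△NQY]
2. ∠CYN = 20°  [same arc NC]
3. ∠NMY = 109°  [△NMY]

∠NMY = 109°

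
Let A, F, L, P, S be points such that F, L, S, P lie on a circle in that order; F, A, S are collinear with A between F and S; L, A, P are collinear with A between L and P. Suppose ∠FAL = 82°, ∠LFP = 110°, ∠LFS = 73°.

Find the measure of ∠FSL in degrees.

∠FSL = 45°

1. ∠FLP = 25°  [△FAL]
2. ∠FPL = 45°  [△FLP]
3. ∠FSL = 45°  [same arc FL]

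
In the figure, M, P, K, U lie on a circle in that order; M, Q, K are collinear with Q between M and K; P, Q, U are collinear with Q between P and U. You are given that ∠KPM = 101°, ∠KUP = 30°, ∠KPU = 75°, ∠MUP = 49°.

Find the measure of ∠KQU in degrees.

∠KQU = 124°

1. ∠KMU = 75°  [same arc KU]
2. ∠MQU = 56°  [△MQU]
3. ∠KQU = 124°  [linear pair at Q on MK]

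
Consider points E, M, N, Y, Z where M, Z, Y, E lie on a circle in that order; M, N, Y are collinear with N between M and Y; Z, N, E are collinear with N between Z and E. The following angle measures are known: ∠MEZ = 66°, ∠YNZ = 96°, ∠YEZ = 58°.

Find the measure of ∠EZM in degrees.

1. ∠MNZ = 84°  [linear pair at N on MY]
2. ∠YMZ = 58°  [same arc ZY]
3. ∠EZM = 38°  [△MNZ]

∠EZM = 38°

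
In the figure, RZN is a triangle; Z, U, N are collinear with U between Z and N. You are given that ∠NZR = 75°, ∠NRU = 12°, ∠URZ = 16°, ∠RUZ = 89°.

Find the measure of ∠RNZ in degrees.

∠RNZ = 77°

1. ∠NUR = 91°  [linear pair at U on ZN]
2. ∠RNU = 77°  [△RUN]
3. ∠RNZ = 77°  [U on ray NZ]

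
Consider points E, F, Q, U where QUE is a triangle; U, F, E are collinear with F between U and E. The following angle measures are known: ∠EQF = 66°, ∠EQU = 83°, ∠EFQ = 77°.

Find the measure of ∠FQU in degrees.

1. ∠FEQ = 37°  [△QFE]
2. ∠QFU = 103°  [linear pair at F on UE]
3. ∠QEU = 37°  [F on ray EU]
4. ∠EUQ = 60°  [△QUE]
5. ∠FUQ = 60°  [F on ray UE]
6. ∠FQU = 17°  [△QUF]

∠FQU = 17°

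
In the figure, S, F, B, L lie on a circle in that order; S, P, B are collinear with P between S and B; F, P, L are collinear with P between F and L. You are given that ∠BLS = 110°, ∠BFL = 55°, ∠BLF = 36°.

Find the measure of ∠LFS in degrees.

1. ∠BSL = 55°  [same arc BL]
2. ∠LBS = 15°  [△SBL]
3. ∠LFS = 15°  [same arc SL]

∠LFS = 15°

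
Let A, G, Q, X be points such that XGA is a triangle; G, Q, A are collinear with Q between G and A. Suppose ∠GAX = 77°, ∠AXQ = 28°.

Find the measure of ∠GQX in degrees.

1. ∠QAX = 77°  [Q on ray AG]
2. ∠AQX = 75°  [△XQA]
3. ∠GQX = 105°  [linear pair at Q on GA]

∠GQX = 105°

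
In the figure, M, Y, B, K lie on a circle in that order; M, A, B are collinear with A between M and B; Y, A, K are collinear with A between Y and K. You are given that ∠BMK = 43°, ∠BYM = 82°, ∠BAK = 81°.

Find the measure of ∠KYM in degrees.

1. ∠BKM = 98°  [cyclic MYBK, opposite ∠Y+∠K]
2. ∠KBM = 39°  [△MBK]
3. ∠KYM = 39°  [same arc MK]

∠KYM = 39°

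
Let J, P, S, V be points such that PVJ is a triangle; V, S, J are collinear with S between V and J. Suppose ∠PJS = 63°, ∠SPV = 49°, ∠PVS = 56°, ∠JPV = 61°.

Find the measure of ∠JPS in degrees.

1. ∠PSV = 75°  [△PVS]
2. ∠JSP = 105°  [linear pair at S on VJ]
3. ∠JPS = 12°  [△PSJ]

∠JPS = 12°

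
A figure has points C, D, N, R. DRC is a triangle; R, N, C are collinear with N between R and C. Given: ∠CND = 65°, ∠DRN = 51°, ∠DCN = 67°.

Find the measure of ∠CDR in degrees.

∠CDR = 62°

1. ∠CRD = 51°  [N on ray RC]
2. ∠DCR = 67°  [N on ray CR]
3. ∠CDR = 62°  [△DRC]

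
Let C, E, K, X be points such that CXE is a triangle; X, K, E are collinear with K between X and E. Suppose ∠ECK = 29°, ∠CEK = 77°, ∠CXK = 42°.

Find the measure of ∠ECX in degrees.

1. ∠CEX = 77°  [K on ray EX]
2. ∠CXE = 42°  [K on ray XE]
3. ∠ECX = 61°  [△CXE]

∠ECX = 61°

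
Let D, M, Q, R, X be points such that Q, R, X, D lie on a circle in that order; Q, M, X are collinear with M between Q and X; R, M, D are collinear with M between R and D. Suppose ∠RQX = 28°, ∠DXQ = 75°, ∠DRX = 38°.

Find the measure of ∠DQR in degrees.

1. ∠RDX = 28°  [same arc RX]
2. ∠DXR = 114°  [△RXD]
3. ∠DQR = 66°  [cyclic QRXD, opposite ∠Q+∠X]

∠DQR = 66°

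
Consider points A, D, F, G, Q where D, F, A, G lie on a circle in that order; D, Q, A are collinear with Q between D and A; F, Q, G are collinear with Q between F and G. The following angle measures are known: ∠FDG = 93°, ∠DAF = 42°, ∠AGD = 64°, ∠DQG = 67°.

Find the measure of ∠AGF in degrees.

1. ∠AFD = 116°  [cyclic DFAG, opposite ∠F+∠G]
2. ∠ADF = 22°  [△DFA]
3. ∠AGF = 22°  [same arc FA]

∠AGF = 22°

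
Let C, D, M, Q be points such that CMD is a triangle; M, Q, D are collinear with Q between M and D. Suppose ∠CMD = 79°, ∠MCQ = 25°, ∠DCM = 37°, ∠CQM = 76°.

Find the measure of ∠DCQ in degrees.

1. ∠CDM = 64°  [△CMD]
2. ∠CQD = 104°  [linear pair at Q on MD]
3. ∠CDQ = 64°  [Q on ray DM]
4. ∠DCQ = 12°  [△CQD]

∠DCQ = 12°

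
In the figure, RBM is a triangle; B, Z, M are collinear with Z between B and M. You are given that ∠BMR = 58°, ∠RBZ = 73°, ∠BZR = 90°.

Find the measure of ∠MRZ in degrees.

1. ∠RMZ = 58°  [Z on ray MB]
2. ∠MZR = 90°  [linear pair at Z on BM]
3. ∠MRZ = 32°  [△RZM]

∠MRZ = 32°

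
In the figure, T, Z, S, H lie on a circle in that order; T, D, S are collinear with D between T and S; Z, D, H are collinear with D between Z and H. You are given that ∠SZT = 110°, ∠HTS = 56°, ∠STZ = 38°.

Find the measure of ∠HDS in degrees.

1. ∠SHT = 70°  [cyclic TZSH, opposite ∠Z+∠H]
2. ∠HST = 54°  [△TSH]
3. ∠SHZ = 38°  [same arc ZS]
4. ∠HDS = 88°  [△SDH]

∠HDS = 88°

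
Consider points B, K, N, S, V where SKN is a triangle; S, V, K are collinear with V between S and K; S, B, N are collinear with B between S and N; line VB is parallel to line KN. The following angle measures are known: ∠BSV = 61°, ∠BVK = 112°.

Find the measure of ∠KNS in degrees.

∠KNS = 51°

1. ∠BVS = 68°  [linear pair at V on SK]
2. ∠SBV = 51°  [△SVB]
3. ∠KNS = 51°  [VB∥KN, corresponding at B]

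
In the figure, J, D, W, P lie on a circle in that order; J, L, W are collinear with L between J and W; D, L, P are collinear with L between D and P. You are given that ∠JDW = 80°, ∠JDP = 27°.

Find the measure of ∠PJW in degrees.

1. ∠JPW = 100°  [cyclic JDWP, opposite ∠D+∠P]
2. ∠JWP = 27°  [same arc JP]
3. ∠PJW = 53°  [△JWP]

∠PJW = 53°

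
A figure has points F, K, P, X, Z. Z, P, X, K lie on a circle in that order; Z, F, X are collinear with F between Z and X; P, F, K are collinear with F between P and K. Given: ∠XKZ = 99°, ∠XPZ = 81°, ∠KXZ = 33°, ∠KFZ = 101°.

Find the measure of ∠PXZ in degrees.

∠PXZ = 31°

1. ∠KZX = 48°  [△ZXK]
2. ∠PFX = 101°  [vertical angles at F]
3. ∠KPX = 48°  [same arc XK]
4. ∠PXZ = 31°  [△PFX]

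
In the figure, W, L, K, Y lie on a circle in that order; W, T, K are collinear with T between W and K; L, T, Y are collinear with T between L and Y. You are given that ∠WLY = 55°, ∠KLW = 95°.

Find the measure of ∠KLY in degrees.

∠KLY = 40°

1. ∠WKY = 55°  [same arc WY]
2. ∠KYW = 85°  [cyclic WLKY, opposite ∠L+∠Y]
3. ∠KWY = 40°  [△WKY]
4. ∠KLY = 40°  [same arc KY]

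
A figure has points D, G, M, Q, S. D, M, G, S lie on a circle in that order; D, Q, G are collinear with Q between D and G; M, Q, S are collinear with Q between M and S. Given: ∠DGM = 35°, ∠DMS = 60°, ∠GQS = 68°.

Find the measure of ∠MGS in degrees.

∠MGS = 95°

1. ∠DSM = 35°  [same arc DM]
2. ∠MDS = 85°  [△DMS]
3. ∠MGS = 95°  [cyclic DMGS, opposite ∠D+∠G]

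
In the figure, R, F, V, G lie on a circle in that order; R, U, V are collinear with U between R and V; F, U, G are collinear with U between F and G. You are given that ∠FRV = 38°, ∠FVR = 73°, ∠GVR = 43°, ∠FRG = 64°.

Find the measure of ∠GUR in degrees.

1. ∠FGV = 38°  [same arc FV]
2. ∠GUV = 99°  [△VUG]
3. ∠GUR = 81°  [linear pair at U on RV]

∠GUR = 81°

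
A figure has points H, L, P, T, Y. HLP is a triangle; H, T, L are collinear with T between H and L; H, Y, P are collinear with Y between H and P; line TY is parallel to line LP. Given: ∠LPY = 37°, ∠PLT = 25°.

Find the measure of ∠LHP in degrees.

1. ∠HPL = 37°  [Y on ray PH]
2. ∠HLP = 25°  [T on ray LH]
3. ∠LHP = 118°  [△HLP]

∠LHP = 118°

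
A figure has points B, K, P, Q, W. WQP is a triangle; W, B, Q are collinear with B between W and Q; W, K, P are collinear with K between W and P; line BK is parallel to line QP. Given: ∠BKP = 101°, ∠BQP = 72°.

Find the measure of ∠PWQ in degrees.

∠PWQ = 29°

1. ∠BKW = 79°  [linear pair at K on WP]
2. ∠PQW = 72°  [B on ray QW]
3. ∠QPW = 79°  [BK∥QP, corresponding at K]
4. ∠PWQ = 29°  [△WQP]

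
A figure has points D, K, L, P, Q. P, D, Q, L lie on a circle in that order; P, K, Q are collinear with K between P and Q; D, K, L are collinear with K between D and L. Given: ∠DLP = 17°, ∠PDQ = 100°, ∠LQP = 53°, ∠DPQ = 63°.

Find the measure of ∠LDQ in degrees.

1. ∠PLQ = 80°  [cyclic PDQL, opposite ∠D+∠L]
2. ∠LPQ = 47°  [△PQL]
3. ∠LDQ = 47°  [same arc QL]

∠LDQ = 47°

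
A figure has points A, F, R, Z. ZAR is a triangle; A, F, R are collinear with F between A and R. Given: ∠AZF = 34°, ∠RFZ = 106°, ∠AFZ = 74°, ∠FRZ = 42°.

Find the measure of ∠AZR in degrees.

1. ∠FAZ = 72°  [△ZAF]
2. ∠ARZ = 42°  [F on ray RA]
3. ∠RAZ = 72°  [F on ray AR]
4. ∠AZR = 66°  [△ZAR]

∠AZR = 66°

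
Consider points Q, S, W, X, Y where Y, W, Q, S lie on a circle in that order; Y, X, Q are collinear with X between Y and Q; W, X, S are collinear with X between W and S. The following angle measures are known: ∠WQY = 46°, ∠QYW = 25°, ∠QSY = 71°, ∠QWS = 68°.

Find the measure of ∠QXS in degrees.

∠QXS = 114°

1. ∠WSY = 46°  [same arc YW]
2. ∠QYS = 68°  [same arc QS]
3. ∠SXY = 66°  [△YXS]
4. ∠QXS = 114°  [linear pair at X on YQ]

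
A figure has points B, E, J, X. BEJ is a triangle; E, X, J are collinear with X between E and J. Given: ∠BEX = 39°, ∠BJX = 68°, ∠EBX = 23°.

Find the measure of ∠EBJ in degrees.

1. ∠BEJ = 39°  [X on ray EJ]
2. ∠BJE = 68°  [X on ray JE]
3. ∠EBJ = 73°  [△BEJ]

∠EBJ = 73°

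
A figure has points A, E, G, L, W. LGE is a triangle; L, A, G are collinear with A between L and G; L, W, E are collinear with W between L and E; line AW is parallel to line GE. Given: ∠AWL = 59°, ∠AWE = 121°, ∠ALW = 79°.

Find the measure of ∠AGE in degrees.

∠AGE = 42°

1. ∠LAW = 42°  [△LAW]
2. ∠GAW = 138°  [linear pair at A on LG]
3. ∠AGE = 42°  [AW∥GE, co-interior at G–A]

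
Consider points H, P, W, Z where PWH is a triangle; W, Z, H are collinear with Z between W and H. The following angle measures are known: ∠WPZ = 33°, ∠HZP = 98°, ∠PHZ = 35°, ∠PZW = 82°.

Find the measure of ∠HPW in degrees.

1. ∠PWZ = 65°  [△PWZ]
2. ∠PHW = 35°  [Z on ray HW]
3. ∠HWP = 65°  [Z on ray WH]
4. ∠HPW = 80°  [△PWH]

∠HPW = 80°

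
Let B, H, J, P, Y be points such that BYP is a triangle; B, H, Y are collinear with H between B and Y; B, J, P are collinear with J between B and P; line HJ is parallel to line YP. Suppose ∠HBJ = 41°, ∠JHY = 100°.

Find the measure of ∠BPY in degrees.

∠BPY = 59°

1. ∠BHJ = 80°  [linear pair at H on BY]
2. ∠BJH = 59°  [△BHJ]
3. ∠BPY = 59°  [HJ∥YP, corresponding at J]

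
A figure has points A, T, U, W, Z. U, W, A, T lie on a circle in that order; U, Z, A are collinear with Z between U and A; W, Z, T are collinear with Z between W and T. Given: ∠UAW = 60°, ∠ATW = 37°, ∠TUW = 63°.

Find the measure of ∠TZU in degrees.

1. ∠UTW = 60°  [same arc UW]
2. ∠AUW = 37°  [same arc WA]
3. ∠TWU = 57°  [△UWT]
4. ∠UZW = 86°  [△UZW]
5. ∠AZT = 86°  [vertical angles at Z]
6. ∠TZU = 94°  [linear pair at Z on UA]

∠TZU = 94°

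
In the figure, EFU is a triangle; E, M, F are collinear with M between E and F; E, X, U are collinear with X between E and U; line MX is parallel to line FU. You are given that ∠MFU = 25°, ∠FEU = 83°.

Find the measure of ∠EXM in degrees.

1. ∠EFU = 25°  [M on ray FE]
2. ∠EUF = 72°  [△EFU]
3. ∠EXM = 72°  [MX∥FU, corresponding at X]

∠EXM = 72°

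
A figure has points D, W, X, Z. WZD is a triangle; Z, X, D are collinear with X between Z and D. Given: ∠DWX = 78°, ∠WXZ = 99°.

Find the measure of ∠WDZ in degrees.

1. ∠DXW = 81°  [linear pair at X on ZD]
2. ∠WDX = 21°  [△WXD]
3. ∠WDZ = 21°  [X on ray DZ]

∠WDZ = 21°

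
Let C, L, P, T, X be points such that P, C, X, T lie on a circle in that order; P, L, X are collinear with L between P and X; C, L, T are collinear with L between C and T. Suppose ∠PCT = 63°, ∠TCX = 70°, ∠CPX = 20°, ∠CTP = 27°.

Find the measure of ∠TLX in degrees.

∠TLX = 97°

1. ∠PXT = 63°  [same arc PT]
2. ∠CTX = 20°  [same arc CX]
3. ∠TLX = 97°  [△XLT]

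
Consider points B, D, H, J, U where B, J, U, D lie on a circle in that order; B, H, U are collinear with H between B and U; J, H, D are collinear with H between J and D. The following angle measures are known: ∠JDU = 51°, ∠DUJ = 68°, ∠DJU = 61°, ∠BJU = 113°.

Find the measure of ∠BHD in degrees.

∠BHD = 103°

1. ∠JBU = 51°  [same arc JU]
2. ∠DBU = 61°  [same arc UD]
3. ∠BUJ = 16°  [△BJU]
4. ∠BDJ = 16°  [same arc BJ]
5. ∠BHD = 103°  [△BHD]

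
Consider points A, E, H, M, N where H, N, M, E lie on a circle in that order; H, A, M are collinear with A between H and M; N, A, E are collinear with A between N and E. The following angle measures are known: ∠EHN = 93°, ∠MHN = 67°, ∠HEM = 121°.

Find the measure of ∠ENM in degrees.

∠ENM = 26°

1. ∠EMN = 87°  [cyclic HNME, opposite ∠H+∠M]
2. ∠MEN = 67°  [same arc NM]
3. ∠ENM = 26°  [△NME]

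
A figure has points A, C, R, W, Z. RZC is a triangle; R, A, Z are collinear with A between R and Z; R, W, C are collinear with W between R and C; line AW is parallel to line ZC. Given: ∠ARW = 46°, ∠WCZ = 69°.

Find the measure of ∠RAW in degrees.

1. ∠CRZ = 46°  [A on RZ, W on RC]
2. ∠RCZ = 69°  [W on ray CR]
3. ∠CZR = 65°  [△RZC]
4. ∠RAW = 65°  [AW∥ZC, corresponding at A]

∠RAW = 65°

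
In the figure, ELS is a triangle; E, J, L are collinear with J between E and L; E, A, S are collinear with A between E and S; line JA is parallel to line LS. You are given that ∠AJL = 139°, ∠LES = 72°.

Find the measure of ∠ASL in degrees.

∠ASL = 67°

1. ∠AJE = 41°  [linear pair at J on EL]
2. ∠AEJ = 72°  [J on EL, A on ES]
3. ∠EAJ = 67°  [△EJA]
4. ∠JAS = 113°  [linear pair at A on ES]
5. ∠ASL = 67°  [JA∥LS, co-interior at S–A]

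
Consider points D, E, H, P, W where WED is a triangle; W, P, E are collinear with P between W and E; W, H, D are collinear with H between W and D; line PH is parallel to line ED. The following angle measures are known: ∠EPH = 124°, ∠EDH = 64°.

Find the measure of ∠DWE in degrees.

∠DWE = 60°

1. ∠HPW = 56°  [linear pair at P on WE]
2. ∠EDW = 64°  [H on ray DW]
3. ∠DEW = 56°  [PH∥ED, corresponding at P]
4. ∠DWE = 60°  [△WED]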